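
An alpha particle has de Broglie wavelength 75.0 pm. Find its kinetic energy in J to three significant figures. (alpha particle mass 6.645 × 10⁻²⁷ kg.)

KE = 5.87 × 10⁻²¹ J

p = h/λ = 6.626 × 10⁻³⁴ / 7.500 × 10⁻¹¹ = 8.835 × 10⁻²⁴ kg·m/s.
KE = p²/(2m) = (8.835 × 10⁻²⁴)² / (2 × 6.645 × 10⁻²⁷) = 5.873 × 10⁻²¹ J = 5.87 × 10⁻²¹ J.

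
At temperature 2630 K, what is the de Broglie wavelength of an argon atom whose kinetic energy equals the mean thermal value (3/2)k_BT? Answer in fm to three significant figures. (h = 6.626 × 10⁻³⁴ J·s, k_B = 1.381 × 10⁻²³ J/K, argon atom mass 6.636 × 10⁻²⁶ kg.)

λ = 7790 fm

KE = (3/2)k_BT = 1.5 × 1.381 × 10⁻²³ × 2630 = 5.448 × 10⁻²⁰ J.
p = √(2mKE) = √(2 × 6.636 × 10⁻²⁶ × 5.448 × 10⁻²⁰) = 8.503 × 10⁻²³ kg·m/s.
λ = h/p = 7.79 × 10⁻¹² m = 7790 fm.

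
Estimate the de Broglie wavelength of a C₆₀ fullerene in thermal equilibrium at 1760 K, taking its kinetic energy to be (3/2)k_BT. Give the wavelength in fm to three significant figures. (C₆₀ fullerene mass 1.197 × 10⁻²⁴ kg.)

KE = (3/2)k_BT = 1.5 × 1.381 × 10⁻²³ × 1760 = 3.646 × 10⁻²⁰ J.
p = √(2mKE) = √(2 × 1.197 × 10⁻²⁴ × 3.646 × 10⁻²⁰) = 2.954 × 10⁻²² kg·m/s.
λ = h/p = 2.24 × 10⁻¹² m = 2240 fm.

λ = 2240 fm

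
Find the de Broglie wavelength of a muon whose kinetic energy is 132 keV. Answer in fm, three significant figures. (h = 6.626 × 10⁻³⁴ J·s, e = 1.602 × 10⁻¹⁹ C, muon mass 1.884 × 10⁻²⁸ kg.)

λ = 235 fm

KE = 132 keV = 2.115 × 10⁻¹⁴ J.
p = √(2mKE) = √(2 × 1.884 × 10⁻²⁸ × 2.115 × 10⁻¹⁴) = 2.823 × 10⁻²¹ kg·m/s.
λ = h/p = 6.626 × 10⁻³⁴ / 2.823 × 10⁻²¹ = 2.35 × 10⁻¹³ m = 235 fm.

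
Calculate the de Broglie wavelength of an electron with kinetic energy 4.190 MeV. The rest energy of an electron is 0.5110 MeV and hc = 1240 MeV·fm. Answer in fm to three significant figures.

Total energy E = KE + m₀c² = 4.190 + 0.5110 = 4.7010 MeV.
(pc)² = E² − (m₀c²)² = (4.7010)² − (0.5110)² = 21.84 MeV², so pc = 4.673 MeV.
λ = hc/(pc) = 1240 MeV·fm / 4.673 MeV = 265 fm.

λ = 265 fm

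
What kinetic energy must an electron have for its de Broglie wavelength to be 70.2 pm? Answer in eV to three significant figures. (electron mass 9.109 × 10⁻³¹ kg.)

p = h/λ = 6.626 × 10⁻³⁴ / 7.020 × 10⁻¹¹ = 9.439 × 10⁻²⁴ kg·m/s.
KE = p²/(2m) = (9.439 × 10⁻²⁴)² / (2 × 9.109 × 10⁻³¹) = 4.890 × 10⁻¹⁷ J = 305 eV.

KE = 305 eV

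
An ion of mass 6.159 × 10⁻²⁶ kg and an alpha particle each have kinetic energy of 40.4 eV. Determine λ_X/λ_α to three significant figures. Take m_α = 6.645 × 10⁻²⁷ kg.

λ_X/λ_α = 0.328

At fixed KE, p = √(2mKE) so λ = h/p ∝ 1/√m.
λ_X/λ_α = √(m_α/m_X) = √(6.645 × 10⁻²⁷/6.159 × 10⁻²⁶) = √(0.1079) = 0.328.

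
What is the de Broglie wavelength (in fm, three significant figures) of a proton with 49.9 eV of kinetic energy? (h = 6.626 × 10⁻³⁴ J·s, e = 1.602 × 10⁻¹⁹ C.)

λ = 4050 fm

KE = 49.9 eV = 7.994 × 10⁻¹⁸ J.
p = √(2mKE) = √(2 × 1.673 × 10⁻²⁷ × 7.994 × 10⁻¹⁸) = 1.635 × 10⁻²² kg·m/s.
λ = h/p = 6.626 × 10⁻³⁴ / 1.635 × 10⁻²² = 4.05 × 10⁻¹² m = 4050 fm.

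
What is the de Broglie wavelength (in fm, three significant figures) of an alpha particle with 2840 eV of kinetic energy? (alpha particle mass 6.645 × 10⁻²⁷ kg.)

λ = 269 fm

KE = 2840 eV = 4.550 × 10⁻¹⁶ J.
p = √(2mKE) = √(2 × 6.645 × 10⁻²⁷ × 4.550 × 10⁻¹⁶) = 2.459 × 10⁻²¹ kg·m/s.
λ = h/p = 6.626 × 10⁻³⁴ / 2.459 × 10⁻²¹ = 2.69 × 10⁻¹³ m = 269 fm.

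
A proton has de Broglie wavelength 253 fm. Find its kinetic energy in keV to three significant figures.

KE = 12.8 keV

p = h/λ = 6.626 × 10⁻³⁴ / 2.530 × 10⁻¹³ = 2.619 × 10⁻²¹ kg·m/s.
KE = p²/(2m) = (2.619 × 10⁻²¹)² / (2 × 1.673 × 10⁻²⁷) = 2.050 × 10⁻¹⁵ J = 12.8 keV.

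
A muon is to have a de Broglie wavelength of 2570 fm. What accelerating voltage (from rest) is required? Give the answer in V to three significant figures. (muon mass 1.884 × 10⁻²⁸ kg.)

p = h/λ = 6.626 × 10⁻³⁴ / 2.570 × 10⁻¹² = 2.578 × 10⁻²² kg·m/s.
KE = p²/(2m) = 1.764 × 10⁻¹⁶ J.
V = KE/e = 1.764 × 10⁻¹⁶ / (1.602 × 10⁻¹⁹) = 1100 V.

V = 1100 V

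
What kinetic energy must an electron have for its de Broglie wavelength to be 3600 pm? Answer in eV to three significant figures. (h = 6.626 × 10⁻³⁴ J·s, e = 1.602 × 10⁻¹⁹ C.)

KE = 0.116 eV

p = h/λ = 6.626 × 10⁻³⁴ / 3.600 × 10⁻⁹ = 1.841 × 10⁻²⁵ kg·m/s.
KE = p²/(2m) = (1.841 × 10⁻²⁵)² / (2 × 9.109 × 10⁻³¹) = 1.860 × 10⁻²⁰ J = 0.116 eV.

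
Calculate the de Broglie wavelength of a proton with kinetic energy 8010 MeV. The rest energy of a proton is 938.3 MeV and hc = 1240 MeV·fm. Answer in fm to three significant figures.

λ = 0.139 fm

Total energy E = KE + m₀c² = 8010 + 938.3 = 8948.3 MeV.
(pc)² = E² − (m₀c²)² = (8948.3)² − (938.3)² = 7.919 × 10⁷ MeV², so pc = 8899 MeV.
λ = hc/(pc) = 1240 MeV·fm / 8899 MeV = 0.139 fm.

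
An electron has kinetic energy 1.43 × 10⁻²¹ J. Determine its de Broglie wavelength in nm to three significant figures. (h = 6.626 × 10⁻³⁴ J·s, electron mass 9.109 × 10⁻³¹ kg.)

λ = 13.0 nm

p = √(2mKE) = √(2 × 9.109 × 10⁻³¹ × 1.430 × 10⁻²¹) = 5.104 × 10⁻²⁶ kg·m/s.
λ = h/p = 6.626 × 10⁻³⁴ / 5.104 × 10⁻²⁶ = 1.30 × 10⁻⁸ m = 13.0 nm.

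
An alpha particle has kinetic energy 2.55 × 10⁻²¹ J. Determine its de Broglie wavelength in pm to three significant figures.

λ = 114 pm

p = √(2mKE) = √(2 × 6.645 × 10⁻²⁷ × 2.550 × 10⁻²¹) = 5.821 × 10⁻²⁴ kg·m/s.
λ = h/p = 6.626 × 10⁻³⁴ / 5.821 × 10⁻²⁴ = 1.14 × 10⁻¹⁰ m = 114 pm.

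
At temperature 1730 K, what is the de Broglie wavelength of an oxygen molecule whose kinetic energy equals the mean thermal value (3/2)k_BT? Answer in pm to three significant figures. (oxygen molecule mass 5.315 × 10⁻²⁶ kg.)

λ = 10.7 pm

KE = (3/2)k_BT = 1.5 × 1.381 × 10⁻²³ × 1730 = 3.584 × 10⁻²⁰ J.
p = √(2mKE) = √(2 × 5.315 × 10⁻²⁶ × 3.584 × 10⁻²⁰) = 6.172 × 10⁻²³ kg·m/s.
λ = h/p = 1.07 × 10⁻¹¹ m = 10.7 pm.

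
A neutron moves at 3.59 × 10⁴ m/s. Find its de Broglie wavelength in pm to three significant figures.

λ = 11.0 pm

p = mv = 1.675 × 10⁻²⁷ × 3.59 × 10⁴ = 6.013 × 10⁻²³ kg·m/s.
λ = h/p = 6.626 × 10⁻³⁴ / 6.013 × 10⁻²³ = 1.10 × 10⁻¹¹ m = 11.0 pm.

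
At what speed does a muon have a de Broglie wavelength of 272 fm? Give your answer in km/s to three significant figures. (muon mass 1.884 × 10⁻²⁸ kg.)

p = h/λ = 6.626 × 10⁻³⁴ / 2.720 × 10⁻¹³ = 2.436 × 10⁻²¹ kg·m/s.
v = p/m = 2.436 × 10⁻²¹ / 1.884 × 10⁻²⁸ = 1.29 × 10⁷ m/s = 1.29 × 10⁴ km/s.

v = 1.29 × 10⁴ km/s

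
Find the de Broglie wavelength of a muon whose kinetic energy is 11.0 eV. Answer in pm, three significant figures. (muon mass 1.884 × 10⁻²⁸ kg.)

λ = 25.7 pm

KE = 11.0 eV = 1.762 × 10⁻¹⁸ J.
p = √(2mKE) = √(2 × 1.884 × 10⁻²⁸ × 1.762 × 10⁻¹⁸) = 2.577 × 10⁻²³ kg·m/s.
λ = h/p = 6.626 × 10⁻³⁴ / 2.577 × 10⁻²³ = 2.57 × 10⁻¹¹ m = 25.7 pm.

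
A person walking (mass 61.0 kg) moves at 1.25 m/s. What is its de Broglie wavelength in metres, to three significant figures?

λ = 8.69 × 10⁻³⁶ m

p = mv = 61.0 × 1.25 = 7.625 × 10¹ kg·m/s.
λ = h/p = 6.626 × 10⁻³⁴ / 7.625 × 10¹ = 8.69 × 10⁻³⁶ m.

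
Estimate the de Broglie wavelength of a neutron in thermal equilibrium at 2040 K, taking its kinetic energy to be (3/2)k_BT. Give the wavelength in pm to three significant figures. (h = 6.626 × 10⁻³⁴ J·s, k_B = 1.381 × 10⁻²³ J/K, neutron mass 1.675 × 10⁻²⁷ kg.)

KE = (3/2)k_BT = 1.5 × 1.381 × 10⁻²³ × 2040 = 4.226 × 10⁻²⁰ J.
p = √(2mKE) = √(2 × 1.675 × 10⁻²⁷ × 4.226 × 10⁻²⁰) = 1.190 × 10⁻²³ kg·m/s.
λ = h/p = 5.57 × 10⁻¹¹ m = 55.7 pm.

λ = 55.7 pm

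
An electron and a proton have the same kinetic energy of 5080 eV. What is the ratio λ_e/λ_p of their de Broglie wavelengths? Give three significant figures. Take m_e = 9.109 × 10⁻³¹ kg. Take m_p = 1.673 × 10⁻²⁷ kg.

λ_e/λ_p = 42.9

At fixed KE, p = √(2mKE) so λ = h/p ∝ 1/√m.
λ_e/λ_p = √(m_p/m_e) = √(1.673 × 10⁻²⁷/9.109 × 10⁻³¹) = √(1837) = 42.9.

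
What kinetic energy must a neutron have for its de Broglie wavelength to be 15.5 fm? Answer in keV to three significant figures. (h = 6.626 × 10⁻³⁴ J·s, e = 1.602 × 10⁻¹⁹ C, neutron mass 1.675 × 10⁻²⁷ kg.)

p = h/λ = 6.626 × 10⁻³⁴ / 1.550 × 10⁻¹⁴ = 4.275 × 10⁻²⁰ kg·m/s.
KE = p²/(2m) = (4.275 × 10⁻²⁰)² / (2 × 1.675 × 10⁻²⁷) = 5.455 × 10⁻¹³ J = 3410 keV.

KE = 3410 keV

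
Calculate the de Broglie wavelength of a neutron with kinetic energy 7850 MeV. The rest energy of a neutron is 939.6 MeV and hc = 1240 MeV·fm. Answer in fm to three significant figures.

Total energy E = KE + m₀c² = 7850 + 939.6 = 8789.6 MeV.
(pc)² = E² − (m₀c²)² = (8789.6)² − (939.6)² = 7.637 × 10⁷ MeV², so pc = 8739 MeV.
λ = hc/(pc) = 1240 MeV·fm / 8739 MeV = 0.142 fm.

λ = 0.142 fm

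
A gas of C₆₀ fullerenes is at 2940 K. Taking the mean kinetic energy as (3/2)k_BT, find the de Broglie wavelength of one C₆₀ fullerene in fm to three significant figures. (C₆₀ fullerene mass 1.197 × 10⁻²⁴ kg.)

KE = (3/2)k_BT = 1.5 × 1.381 × 10⁻²³ × 2940 = 6.090 × 10⁻²⁰ J.
p = √(2mKE) = √(2 × 1.197 × 10⁻²⁴ × 6.090 × 10⁻²⁰) = 3.818 × 10⁻²² kg·m/s.
λ = h/p = 1.74 × 10⁻¹² m = 1740 fm.

λ = 1740 fm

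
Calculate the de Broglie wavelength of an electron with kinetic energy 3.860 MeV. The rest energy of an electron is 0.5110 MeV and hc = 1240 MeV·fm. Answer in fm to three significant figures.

λ = 286 fm

Total energy E = KE + m₀c² = 3.860 + 0.5110 = 4.3710 MeV.
(pc)² = E² − (m₀c²)² = (4.3710)² − (0.5110)² = 18.84 MeV², so pc = 4.341 MeV.
λ = hc/(pc) = 1240 MeV·fm / 4.341 MeV = 286 fm.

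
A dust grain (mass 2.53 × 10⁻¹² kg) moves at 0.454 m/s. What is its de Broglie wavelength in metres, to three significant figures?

λ = 5.77 × 10⁻²² m

p = mv = 2.53 × 10⁻¹² × 0.454 = 1.149 × 10⁻¹² kg·m/s.
λ = h/p = 6.626 × 10⁻³⁴ / 1.149 × 10⁻¹² = 5.77 × 10⁻²² m.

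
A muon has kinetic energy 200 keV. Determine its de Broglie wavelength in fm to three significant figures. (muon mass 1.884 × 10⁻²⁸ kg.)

λ = 191 fm

KE = 200 keV = 3.204 × 10⁻¹⁴ J.
p = √(2mKE) = √(2 × 1.884 × 10⁻²⁸ × 3.204 × 10⁻¹⁴) = 3.475 × 10⁻²¹ kg·m/s.
λ = h/p = 6.626 × 10⁻³⁴ / 3.475 × 10⁻²¹ = 1.91 × 10⁻¹³ m = 191 fm.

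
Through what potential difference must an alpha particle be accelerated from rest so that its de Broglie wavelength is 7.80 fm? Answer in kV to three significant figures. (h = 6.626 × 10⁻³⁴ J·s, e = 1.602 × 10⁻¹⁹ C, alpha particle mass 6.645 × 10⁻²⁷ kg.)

V = 1690 kV

p = h/λ = 6.626 × 10⁻³⁴ / 7.800 × 10⁻¹⁵ = 8.495 × 10⁻²⁰ kg·m/s.
KE = p²/(2m) = 5.430 × 10⁻¹³ J.
V = KE/2e = 5.430 × 10⁻¹³ / (2 × 1.602 × 10⁻¹⁹) = 1690 kV.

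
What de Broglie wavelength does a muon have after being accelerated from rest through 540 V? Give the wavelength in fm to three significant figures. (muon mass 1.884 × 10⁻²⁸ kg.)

KE = eV = 1.602 × 10⁻¹⁹ × 540.0 = 8.651 × 10⁻¹⁷ J.
p = √(2mKE) = √(2 × 1.884 × 10⁻²⁸ × 8.651 × 10⁻¹⁷) = 1.805 × 10⁻²² kg·m/s.
λ = h/p = 6.626 × 10⁻³⁴ / 1.805 × 10⁻²² = 3.67 × 10⁻¹² m = 3670 fm.

λ = 3670 fm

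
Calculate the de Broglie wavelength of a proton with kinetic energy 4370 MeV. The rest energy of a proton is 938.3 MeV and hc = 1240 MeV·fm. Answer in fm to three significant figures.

λ = 0.237 fm

Total energy E = KE + m₀c² = 4370 + 938.3 = 5308.3 MeV.
(pc)² = E² − (m₀c²)² = (5308.3)² − (938.3)² = 2.730 × 10⁷ MeV², so pc = 5225 MeV.
λ = hc/(pc) = 1240 MeV·fm / 5225 MeV = 0.237 fm.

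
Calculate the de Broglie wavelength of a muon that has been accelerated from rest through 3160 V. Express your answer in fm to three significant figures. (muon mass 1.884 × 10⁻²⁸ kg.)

KE = eV = 1.602 × 10⁻¹⁹ × 3160 = 5.062 × 10⁻¹⁶ J.
p = √(2mKE) = √(2 × 1.884 × 10⁻²⁸ × 5.062 × 10⁻¹⁶) = 4.367 × 10⁻²² kg·m/s.
λ = h/p = 6.626 × 10⁻³⁴ / 4.367 × 10⁻²² = 1.52 × 10⁻¹² m = 1520 fm.

λ = 1520 fm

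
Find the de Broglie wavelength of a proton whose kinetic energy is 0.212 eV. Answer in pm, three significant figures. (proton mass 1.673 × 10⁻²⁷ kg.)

KE = 0.212 eV = 3.396 × 10⁻²⁰ J.
p = √(2mKE) = √(2 × 1.673 × 10⁻²⁷ × 3.396 × 10⁻²⁰) = 1.066 × 10⁻²³ kg·m/s.
λ = h/p = 6.626 × 10⁻³⁴ / 1.066 × 10⁻²³ = 6.22 × 10⁻¹¹ m = 62.2 pm.

λ = 62.2 pm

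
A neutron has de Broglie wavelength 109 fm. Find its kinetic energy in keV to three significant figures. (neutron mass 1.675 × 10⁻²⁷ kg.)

KE = 68.9 keV

p = h/λ = 6.626 × 10⁻³⁴ / 1.090 × 10⁻¹³ = 6.079 × 10⁻²¹ kg·m/s.
KE = p²/(2m) = (6.079 × 10⁻²¹)² / (2 × 1.675 × 10⁻²⁷) = 1.103 × 10⁻¹⁴ J = 68.9 keV.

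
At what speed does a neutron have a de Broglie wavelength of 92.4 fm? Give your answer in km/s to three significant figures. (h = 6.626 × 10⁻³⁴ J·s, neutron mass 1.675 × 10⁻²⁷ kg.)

p = h/λ = 6.626 × 10⁻³⁴ / 9.240 × 10⁻¹⁴ = 7.171 × 10⁻²¹ kg·m/s.
v = p/m = 7.171 × 10⁻²¹ / 1.675 × 10⁻²⁷ = 4.28 × 10⁶ m/s = 4280 km/s.

v = 4280 km/s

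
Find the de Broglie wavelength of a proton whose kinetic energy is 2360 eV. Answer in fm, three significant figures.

λ = 589 fm

KE = 2360 eV = 3.781 × 10⁻¹⁶ J.
p = √(2mKE) = √(2 × 1.673 × 10⁻²⁷ × 3.781 × 10⁻¹⁶) = 1.125 × 10⁻²¹ kg·m/s.
λ = h/p = 6.626 × 10⁻³⁴ / 1.125 × 10⁻²¹ = 5.89 × 10⁻¹³ m = 589 fm.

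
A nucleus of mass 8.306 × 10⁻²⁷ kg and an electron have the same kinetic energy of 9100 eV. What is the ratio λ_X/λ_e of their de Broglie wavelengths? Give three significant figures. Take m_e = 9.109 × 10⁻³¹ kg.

λ_X/λ_e = 0.0105

At fixed KE, p = √(2mKE) so λ = h/p ∝ 1/√m.
λ_X/λ_e = √(m_e/m_X) = √(9.109 × 10⁻³¹/8.306 × 10⁻²⁷) = √(1.097 × 10⁻⁴) = 0.0105.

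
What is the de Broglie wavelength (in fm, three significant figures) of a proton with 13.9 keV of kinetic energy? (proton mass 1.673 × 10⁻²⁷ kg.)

λ = 243 fm

KE = 13.9 keV = 2.227 × 10⁻¹⁵ J.
p = √(2mKE) = √(2 × 1.673 × 10⁻²⁷ × 2.227 × 10⁻¹⁵) = 2.730 × 10⁻²¹ kg·m/s.
λ = h/p = 6.626 × 10⁻³⁴ / 2.730 × 10⁻²¹ = 2.43 × 10⁻¹³ m = 243 fm.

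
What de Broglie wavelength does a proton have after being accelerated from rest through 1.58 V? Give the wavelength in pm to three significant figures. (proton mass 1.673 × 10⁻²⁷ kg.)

KE = eV = 1.602 × 10⁻¹⁹ × 1.580 = 2.531 × 10⁻¹⁹ J.
p = √(2mKE) = √(2 × 1.673 × 10⁻²⁷ × 2.531 × 10⁻¹⁹) = 2.910 × 10⁻²³ kg·m/s.
λ = h/p = 6.626 × 10⁻³⁴ / 2.910 × 10⁻²³ = 2.28 × 10⁻¹¹ m = 22.8 pm.

λ = 22.8 pm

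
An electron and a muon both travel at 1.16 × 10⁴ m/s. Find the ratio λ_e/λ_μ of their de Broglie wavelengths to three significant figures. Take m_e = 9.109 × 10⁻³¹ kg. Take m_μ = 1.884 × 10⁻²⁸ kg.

λ_e/λ_μ = 207

At fixed v, p = mv so λ = h/(mv) ∝ 1/m.
λ_e/λ_μ = m_μ/m_e = 1.884 × 10⁻²⁸/9.109 × 10⁻³¹ = 207.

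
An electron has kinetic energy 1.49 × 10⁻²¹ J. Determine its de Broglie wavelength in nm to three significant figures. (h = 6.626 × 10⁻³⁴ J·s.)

p = √(2mKE) = √(2 × 9.109 × 10⁻³¹ × 1.490 × 10⁻²¹) = 5.210 × 10⁻²⁶ kg·m/s.
λ = h/p = 6.626 × 10⁻³⁴ / 5.210 × 10⁻²⁶ = 1.27 × 10⁻⁸ m = 12.7 nm.

λ = 12.7 nm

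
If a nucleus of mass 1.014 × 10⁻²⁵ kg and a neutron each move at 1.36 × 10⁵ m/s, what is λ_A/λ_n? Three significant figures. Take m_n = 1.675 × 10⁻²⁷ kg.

λ_A/λ_n = 0.0165

At fixed v, p = mv so λ = h/(mv) ∝ 1/m.
λ_A/λ_n = m_n/m_A = 1.675 × 10⁻²⁷/1.014 × 10⁻²⁵ = 0.0165.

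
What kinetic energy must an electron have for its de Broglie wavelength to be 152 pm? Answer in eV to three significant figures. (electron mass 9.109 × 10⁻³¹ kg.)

KE = 65.1 eV

p = h/λ = 6.626 × 10⁻³⁴ / 1.520 × 10⁻¹⁰ = 4.359 × 10⁻²⁴ kg·m/s.
KE = p²/(2m) = (4.359 × 10⁻²⁴)² / (2 × 9.109 × 10⁻³¹) = 1.043 × 10⁻¹⁷ J = 65.1 eV.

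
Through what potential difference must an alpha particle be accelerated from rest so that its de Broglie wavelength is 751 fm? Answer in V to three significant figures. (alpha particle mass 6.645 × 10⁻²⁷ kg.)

V = 183 V

p = h/λ = 6.626 × 10⁻³⁴ / 7.510 × 10⁻¹³ = 8.823 × 10⁻²² kg·m/s.
KE = p²/(2m) = 5.857 × 10⁻¹⁷ J.
V = KE/2e = 5.857 × 10⁻¹⁷ / (2 × 1.602 × 10⁻¹⁹) = 183 V.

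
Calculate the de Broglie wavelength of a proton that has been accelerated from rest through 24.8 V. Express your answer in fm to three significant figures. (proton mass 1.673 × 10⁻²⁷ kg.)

KE = eV = 1.602 × 10⁻¹⁹ × 24.80 = 3.973 × 10⁻¹⁸ J.
p = √(2mKE) = √(2 × 1.673 × 10⁻²⁷ × 3.973 × 10⁻¹⁸) = 1.153 × 10⁻²² kg·m/s.
λ = h/p = 6.626 × 10⁻³⁴ / 1.153 × 10⁻²² = 5.75 × 10⁻¹² m = 5750 fm.

λ = 5750 fm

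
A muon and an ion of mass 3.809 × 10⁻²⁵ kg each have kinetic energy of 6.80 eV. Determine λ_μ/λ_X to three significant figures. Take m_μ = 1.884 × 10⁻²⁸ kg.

At fixed KE, p = √(2mKE) so λ = h/p ∝ 1/√m.
λ_μ/λ_X = √(m_X/m_μ) = √(3.809 × 10⁻²⁵/1.884 × 10⁻²⁸) = √(2022) = 45.0.

λ_μ/λ_X = 45.0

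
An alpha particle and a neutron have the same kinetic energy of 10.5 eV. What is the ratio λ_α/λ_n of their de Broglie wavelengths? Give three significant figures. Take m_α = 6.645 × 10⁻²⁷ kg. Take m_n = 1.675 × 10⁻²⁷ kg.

λ_α/λ_n = 0.502

At fixed KE, p = √(2mKE) so λ = h/p ∝ 1/√m.
λ_α/λ_n = √(m_n/m_α) = √(1.675 × 10⁻²⁷/6.645 × 10⁻²⁷) = √(0.2521) = 0.502.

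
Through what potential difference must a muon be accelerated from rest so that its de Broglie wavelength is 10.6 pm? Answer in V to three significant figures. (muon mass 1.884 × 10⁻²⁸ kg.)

p = h/λ = 6.626 × 10⁻³⁴ / 1.060 × 10⁻¹¹ = 6.251 × 10⁻²³ kg·m/s.
KE = p²/(2m) = 1.037 × 10⁻¹⁷ J.
V = KE/e = 1.037 × 10⁻¹⁷ / (1.602 × 10⁻¹⁹) = 64.7 V.

V = 64.7 V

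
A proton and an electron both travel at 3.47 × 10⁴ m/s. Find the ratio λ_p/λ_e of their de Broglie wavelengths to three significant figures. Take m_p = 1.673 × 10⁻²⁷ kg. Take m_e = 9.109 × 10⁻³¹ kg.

At fixed v, p = mv so λ = h/(mv) ∝ 1/m.
λ_p/λ_e = m_e/m_p = 9.109 × 10⁻³¹/1.673 × 10⁻²⁷ = 5.44 × 10⁻⁴.

λ_p/λ_e = 5.44 × 10⁻⁴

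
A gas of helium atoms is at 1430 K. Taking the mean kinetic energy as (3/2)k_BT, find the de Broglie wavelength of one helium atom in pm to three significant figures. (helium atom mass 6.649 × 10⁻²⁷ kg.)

λ = 33.4 pm

KE = (3/2)k_BT = 1.5 × 1.381 × 10⁻²³ × 1430 = 2.962 × 10⁻²⁰ J.
p = √(2mKE) = √(2 × 6.649 × 10⁻²⁷ × 2.962 × 10⁻²⁰) = 1.985 × 10⁻²³ kg·m/s.
λ = h/p = 3.34 × 10⁻¹¹ m = 33.4 pm.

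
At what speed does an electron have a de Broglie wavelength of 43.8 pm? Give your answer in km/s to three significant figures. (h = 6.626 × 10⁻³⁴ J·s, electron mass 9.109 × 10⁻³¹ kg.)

v = 1.66 × 10⁴ km/s

p = h/λ = 6.626 × 10⁻³⁴ / 4.380 × 10⁻¹¹ = 1.513 × 10⁻²³ kg·m/s.
v = p/m = 1.513 × 10⁻²³ / 9.109 × 10⁻³¹ = 1.66 × 10⁷ m/s = 1.66 × 10⁴ km/s.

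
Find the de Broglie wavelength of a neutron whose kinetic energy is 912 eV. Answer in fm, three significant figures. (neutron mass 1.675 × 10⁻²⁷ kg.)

KE = 912 eV = 1.461 × 10⁻¹⁶ J.
p = √(2mKE) = √(2 × 1.675 × 10⁻²⁷ × 1.461 × 10⁻¹⁶) = 6.996 × 10⁻²² kg·m/s.
λ = h/p = 6.626 × 10⁻³⁴ / 6.996 × 10⁻²² = 9.47 × 10⁻¹³ m = 947 fm.

λ = 947 fm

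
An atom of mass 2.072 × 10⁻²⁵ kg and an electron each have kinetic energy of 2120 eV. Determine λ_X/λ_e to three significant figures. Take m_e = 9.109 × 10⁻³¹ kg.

λ_X/λ_e = 2.10 × 10⁻³

At fixed KE, p = √(2mKE) so λ = h/p ∝ 1/√m.
λ_X/λ_e = √(m_e/m_X) = √(9.109 × 10⁻³¹/2.072 × 10⁻²⁵) = √(4.396 × 10⁻⁶) = 2.10 × 10⁻³.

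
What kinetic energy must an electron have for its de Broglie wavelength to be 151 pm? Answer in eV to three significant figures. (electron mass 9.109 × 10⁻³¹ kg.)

p = h/λ = 6.626 × 10⁻³⁴ / 1.510 × 10⁻¹⁰ = 4.388 × 10⁻²⁴ kg·m/s.
KE = p²/(2m) = (4.388 × 10⁻²⁴)² / (2 × 9.109 × 10⁻³¹) = 1.057 × 10⁻¹⁷ J = 66.0 eV.

KE = 66.0 eV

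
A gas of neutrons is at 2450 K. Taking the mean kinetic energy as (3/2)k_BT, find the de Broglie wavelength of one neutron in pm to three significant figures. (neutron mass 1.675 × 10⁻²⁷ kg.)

λ = 50.8 pm

KE = (3/2)k_BT = 1.5 × 1.381 × 10⁻²³ × 2450 = 5.075 × 10⁻²⁰ J.
p = √(2mKE) = √(2 × 1.675 × 10⁻²⁷ × 5.075 × 10⁻²⁰) = 1.304 × 10⁻²³ kg·m/s.
λ = h/p = 5.08 × 10⁻¹¹ m = 50.8 pm.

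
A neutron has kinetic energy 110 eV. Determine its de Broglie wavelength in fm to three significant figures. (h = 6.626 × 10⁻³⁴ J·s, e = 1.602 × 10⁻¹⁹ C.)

λ = 2730 fm

KE = 110 eV = 1.762 × 10⁻¹⁷ J.
p = √(2mKE) = √(2 × 1.675 × 10⁻²⁷ × 1.762 × 10⁻¹⁷) = 2.430 × 10⁻²² kg·m/s.
λ = h/p = 6.626 × 10⁻³⁴ / 2.430 × 10⁻²² = 2.73 × 10⁻¹² m = 2730 fm.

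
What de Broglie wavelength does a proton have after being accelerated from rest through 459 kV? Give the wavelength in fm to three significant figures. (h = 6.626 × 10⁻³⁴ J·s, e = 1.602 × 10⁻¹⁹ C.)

KE = eV = 1.602 × 10⁻¹⁹ × 4.590 × 10⁵ = 7.353 × 10⁻¹⁴ J.
p = √(2mKE) = √(2 × 1.673 × 10⁻²⁷ × 7.353 × 10⁻¹⁴) = 1.569 × 10⁻²⁰ kg·m/s.
λ = h/p = 6.626 × 10⁻³⁴ / 1.569 × 10⁻²⁰ = 4.22 × 10⁻¹⁴ m = 42.2 fm.

λ = 42.2 fm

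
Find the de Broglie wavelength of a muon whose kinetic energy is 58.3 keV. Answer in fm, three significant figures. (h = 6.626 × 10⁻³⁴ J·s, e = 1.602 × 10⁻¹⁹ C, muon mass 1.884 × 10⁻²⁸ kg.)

λ = 353 fm

KE = 58.3 keV = 9.340 × 10⁻¹⁵ J.
p = √(2mKE) = √(2 × 1.884 × 10⁻²⁸ × 9.340 × 10⁻¹⁵) = 1.876 × 10⁻²¹ kg·m/s.
λ = h/p = 6.626 × 10⁻³⁴ / 1.876 × 10⁻²¹ = 3.53 × 10⁻¹³ m = 353 fm.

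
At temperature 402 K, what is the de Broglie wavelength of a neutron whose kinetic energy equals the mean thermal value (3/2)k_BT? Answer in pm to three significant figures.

λ = 125 pm

KE = (3/2)k_BT = 1.5 × 1.381 × 10⁻²³ × 402 = 8.327 × 10⁻²¹ J.
p = √(2mKE) = √(2 × 1.675 × 10⁻²⁷ × 8.327 × 10⁻²¹) = 5.282 × 10⁻²⁴ kg·m/s.
λ = h/p = 1.25 × 10⁻¹⁰ m = 125 pm.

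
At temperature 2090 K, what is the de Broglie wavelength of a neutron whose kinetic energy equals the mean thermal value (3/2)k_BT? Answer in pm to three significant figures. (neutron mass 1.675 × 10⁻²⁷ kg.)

KE = (3/2)k_BT = 1.5 × 1.381 × 10⁻²³ × 2090 = 4.329 × 10⁻²⁰ J.
p = √(2mKE) = √(2 × 1.675 × 10⁻²⁷ × 4.329 × 10⁻²⁰) = 1.204 × 10⁻²³ kg·m/s.
λ = h/p = 5.50 × 10⁻¹¹ m = 55.0 pm.

λ = 55.0 pm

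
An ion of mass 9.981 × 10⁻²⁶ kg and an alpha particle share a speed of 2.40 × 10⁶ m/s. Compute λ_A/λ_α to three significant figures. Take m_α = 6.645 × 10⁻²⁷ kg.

λ_A/λ_α = 0.0666

At fixed v, p = mv so λ = h/(mv) ∝ 1/m.
λ_A/λ_α = m_α/m_A = 6.645 × 10⁻²⁷/9.981 × 10⁻²⁶ = 0.0666.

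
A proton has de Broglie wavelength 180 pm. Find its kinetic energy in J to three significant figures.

KE = 4.05 × 10⁻²¹ J

p = h/λ = 6.626 × 10⁻³⁴ / 1.800 × 10⁻¹⁰ = 3.681 × 10⁻²⁴ kg·m/s.
KE = p²/(2m) = (3.681 × 10⁻²⁴)² / (2 × 1.673 × 10⁻²⁷) = 4.050 × 10⁻²¹ J = 4.05 × 10⁻²¹ J.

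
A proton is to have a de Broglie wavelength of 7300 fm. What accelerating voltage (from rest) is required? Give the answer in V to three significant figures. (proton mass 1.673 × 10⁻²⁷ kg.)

p = h/λ = 6.626 × 10⁻³⁴ / 7.300 × 10⁻¹² = 9.077 × 10⁻²³ kg·m/s.
KE = p²/(2m) = 2.462 × 10⁻¹⁸ J.
V = KE/e = 2.462 × 10⁻¹⁸ / (1.602 × 10⁻¹⁹) = 15.4 V.

V = 15.4 V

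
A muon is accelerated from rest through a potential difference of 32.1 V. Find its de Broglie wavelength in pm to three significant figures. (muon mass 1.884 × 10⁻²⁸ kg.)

KE = eV = 1.602 × 10⁻¹⁹ × 32.10 = 5.142 × 10⁻¹⁸ J.
p = √(2mKE) = √(2 × 1.884 × 10⁻²⁸ × 5.142 × 10⁻¹⁸) = 4.402 × 10⁻²³ kg·m/s.
λ = h/p = 6.626 × 10⁻³⁴ / 4.402 × 10⁻²³ = 1.51 × 10⁻¹¹ m = 15.1 pm.

λ = 15.1 pm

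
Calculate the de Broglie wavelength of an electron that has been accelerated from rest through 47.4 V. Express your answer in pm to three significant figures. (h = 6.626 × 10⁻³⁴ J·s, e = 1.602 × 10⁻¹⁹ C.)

λ = 178 pm

KE = eV = 1.602 × 10⁻¹⁹ × 47.40 = 7.593 × 10⁻¹⁸ J.
p = √(2mKE) = √(2 × 9.109 × 10⁻³¹ × 7.593 × 10⁻¹⁸) = 3.719 × 10⁻²⁴ kg·m/s.
λ = h/p = 6.626 × 10⁻³⁴ / 3.719 × 10⁻²⁴ = 1.78 × 10⁻¹⁰ m = 178 pm.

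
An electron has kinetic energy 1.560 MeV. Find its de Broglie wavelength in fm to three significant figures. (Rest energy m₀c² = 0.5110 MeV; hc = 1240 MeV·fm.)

λ = 618 fm

Total energy E = KE + m₀c² = 1.560 + 0.5110 = 2.0710 MeV.
(pc)² = E² − (m₀c²)² = (2.0710)² − (0.5110)² = 4.028 MeV², so pc = 2.007 MeV.
λ = hc/(pc) = 1240 MeV·fm / 2.007 MeV = 618 fm.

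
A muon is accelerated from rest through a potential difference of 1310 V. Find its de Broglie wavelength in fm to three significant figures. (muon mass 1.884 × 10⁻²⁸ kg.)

λ = 2360 fm

KE = eV = 1.602 × 10⁻¹⁹ × 1310 = 2.099 × 10⁻¹⁶ J.
p = √(2mKE) = √(2 × 1.884 × 10⁻²⁸ × 2.099 × 10⁻¹⁶) = 2.812 × 10⁻²² kg·m/s.
λ = h/p = 6.626 × 10⁻³⁴ / 2.812 × 10⁻²² = 2.36 × 10⁻¹² m = 2360 fm.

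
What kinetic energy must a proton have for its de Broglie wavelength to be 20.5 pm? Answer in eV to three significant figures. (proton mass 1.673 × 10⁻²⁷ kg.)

p = h/λ = 6.626 × 10⁻³⁴ / 2.050 × 10⁻¹¹ = 3.232 × 10⁻²³ kg·m/s.
KE = p²/(2m) = (3.232 × 10⁻²³)² / (2 × 1.673 × 10⁻²⁷) = 3.122 × 10⁻¹⁹ J = 1.95 eV.

KE = 1.95 eV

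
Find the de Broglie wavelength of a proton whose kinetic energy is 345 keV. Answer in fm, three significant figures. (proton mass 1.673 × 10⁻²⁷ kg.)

λ = 48.7 fm

KE = 345 keV = 5.527 × 10⁻¹⁴ J.
p = √(2mKE) = √(2 × 1.673 × 10⁻²⁷ × 5.527 × 10⁻¹⁴) = 1.360 × 10⁻²⁰ kg·m/s.
λ = h/p = 6.626 × 10⁻³⁴ / 1.360 × 10⁻²⁰ = 4.87 × 10⁻¹⁴ m = 48.7 fm.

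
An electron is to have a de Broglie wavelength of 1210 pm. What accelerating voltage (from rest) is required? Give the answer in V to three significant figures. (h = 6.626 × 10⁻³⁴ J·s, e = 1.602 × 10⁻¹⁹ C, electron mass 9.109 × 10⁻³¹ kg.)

p = h/λ = 6.626 × 10⁻³⁴ / 1.210 × 10⁻⁹ = 5.476 × 10⁻²⁵ kg·m/s.
KE = p²/(2m) = 1.646 × 10⁻¹⁹ J.
V = KE/e = 1.646 × 10⁻¹⁹ / (1.602 × 10⁻¹⁹) = 1.03 V.

V = 1.03 V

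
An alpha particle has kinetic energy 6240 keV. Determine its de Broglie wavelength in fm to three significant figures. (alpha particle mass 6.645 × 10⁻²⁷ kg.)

KE = 6240 keV = 9.996 × 10⁻¹³ J.
p = √(2mKE) = √(2 × 6.645 × 10⁻²⁷ × 9.996 × 10⁻¹³) = 1.153 × 10⁻¹⁹ kg·m/s.
λ = h/p = 6.626 × 10⁻³⁴ / 1.153 × 10⁻¹⁹ = 5.75 × 10⁻¹⁵ m = 5.75 fm.

λ = 5.75 fm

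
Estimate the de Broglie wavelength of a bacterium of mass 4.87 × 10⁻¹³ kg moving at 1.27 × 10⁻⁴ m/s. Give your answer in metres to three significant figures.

p = mv = 4.87 × 10⁻¹³ × 1.27 × 10⁻⁴ = 6.185 × 10⁻¹⁷ kg·m/s.
λ = h/p = 6.626 × 10⁻³⁴ / 6.185 × 10⁻¹⁷ = 1.07 × 10⁻¹⁷ m.

λ = 1.07 × 10⁻¹⁷ m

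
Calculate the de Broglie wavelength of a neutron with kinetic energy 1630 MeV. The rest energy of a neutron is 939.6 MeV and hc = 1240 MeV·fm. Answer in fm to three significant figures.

λ = 0.518 fm

Total energy E = KE + m₀c² = 1630 + 939.6 = 2569.6 MeV.
(pc)² = E² − (m₀c²)² = (2569.6)² − (939.6)² = 5.720 × 10⁶ MeV², so pc = 2392 MeV.
λ = hc/(pc) = 1240 MeV·fm / 2392 MeV = 0.518 fm.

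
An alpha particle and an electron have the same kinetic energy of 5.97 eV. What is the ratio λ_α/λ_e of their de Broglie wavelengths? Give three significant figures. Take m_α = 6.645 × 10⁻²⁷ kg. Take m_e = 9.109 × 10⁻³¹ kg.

At fixed KE, p = √(2mKE) so λ = h/p ∝ 1/√m.
λ_α/λ_e = √(m_e/m_α) = √(9.109 × 10⁻³¹/6.645 × 10⁻²⁷) = √(1.371 × 10⁻⁴) = 0.0117.

λ_α/λ_e = 0.0117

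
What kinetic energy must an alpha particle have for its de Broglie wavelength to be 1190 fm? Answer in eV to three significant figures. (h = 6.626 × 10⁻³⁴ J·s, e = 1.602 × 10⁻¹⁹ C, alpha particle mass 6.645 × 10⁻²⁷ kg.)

p = h/λ = 6.626 × 10⁻³⁴ / 1.190 × 10⁻¹² = 5.568 × 10⁻²² kg·m/s.
KE = p²/(2m) = (5.568 × 10⁻²²)² / (2 × 6.645 × 10⁻²⁷) = 2.333 × 10⁻¹⁷ J = 146 eV.

KE = 146 eV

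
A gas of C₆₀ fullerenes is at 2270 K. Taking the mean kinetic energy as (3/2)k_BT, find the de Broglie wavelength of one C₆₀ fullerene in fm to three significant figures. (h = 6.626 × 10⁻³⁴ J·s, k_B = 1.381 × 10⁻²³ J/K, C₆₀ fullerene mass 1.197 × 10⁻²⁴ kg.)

KE = (3/2)k_BT = 1.5 × 1.381 × 10⁻²³ × 2270 = 4.702 × 10⁻²⁰ J.
p = √(2mKE) = √(2 × 1.197 × 10⁻²⁴ × 4.702 × 10⁻²⁰) = 3.355 × 10⁻²² kg·m/s.
λ = h/p = 1.97 × 10⁻¹² m = 1970 fm.

λ = 1970 fm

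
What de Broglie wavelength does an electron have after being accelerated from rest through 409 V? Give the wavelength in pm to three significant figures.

KE = eV = 1.602 × 10⁻¹⁹ × 409.0 = 6.552 × 10⁻¹⁷ J.
p = √(2mKE) = √(2 × 9.109 × 10⁻³¹ × 6.552 × 10⁻¹⁷) = 1.093 × 10⁻²³ kg·m/s.
λ = h/p = 6.626 × 10⁻³⁴ / 1.093 × 10⁻²³ = 6.06 × 10⁻¹¹ m = 60.6 pm.

λ = 60.6 pm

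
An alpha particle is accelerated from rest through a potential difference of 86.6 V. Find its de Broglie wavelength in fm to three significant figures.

KE = 2eV = 2 × 1.602 × 10⁻¹⁹ × 86.60 = 2.775 × 10⁻¹⁷ J.
p = √(2mKE) = √(2 × 6.645 × 10⁻²⁷ × 2.775 × 10⁻¹⁷) = 6.073 × 10⁻²² kg·m/s.
λ = h/p = 6.626 × 10⁻³⁴ / 6.073 × 10⁻²² = 1.09 × 10⁻¹² m = 1090 fm.

λ = 1090 fm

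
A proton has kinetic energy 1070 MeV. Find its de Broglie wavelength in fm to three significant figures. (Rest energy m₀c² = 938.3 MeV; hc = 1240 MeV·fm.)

Total energy E = KE + m₀c² = 1070 + 938.3 = 2008.3 MeV.
(pc)² = E² − (m₀c²)² = (2008.3)² − (938.3)² = 3.153 × 10⁶ MeV², so pc = 1776 MeV.
λ = hc/(pc) = 1240 MeV·fm / 1776 MeV = 0.698 fm.

λ = 0.698 fm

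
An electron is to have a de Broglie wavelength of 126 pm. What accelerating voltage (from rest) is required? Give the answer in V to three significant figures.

p = h/λ = 6.626 × 10⁻³⁴ / 1.260 × 10⁻¹⁰ = 5.259 × 10⁻²⁴ kg·m/s.
KE = p²/(2m) = 1.518 × 10⁻¹⁷ J.
V = KE/e = 1.518 × 10⁻¹⁷ / (1.602 × 10⁻¹⁹) = 94.8 V.

V = 94.8 V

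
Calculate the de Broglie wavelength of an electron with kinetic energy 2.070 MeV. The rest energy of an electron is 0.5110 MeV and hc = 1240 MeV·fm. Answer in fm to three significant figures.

λ = 490 fm

Total energy E = KE + m₀c² = 2.070 + 0.5110 = 2.5810 MeV.
(pc)² = E² − (m₀c²)² = (2.5810)² − (0.5110)² = 6.400 MeV², so pc = 2.530 MeV.
λ = hc/(pc) = 1240 MeV·fm / 2.530 MeV = 490 fm.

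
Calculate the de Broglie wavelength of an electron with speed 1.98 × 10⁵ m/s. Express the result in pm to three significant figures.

λ = 3670 pm

p = mv = 9.109 × 10⁻³¹ × 1.98 × 10⁵ = 1.804 × 10⁻²⁵ kg·m/s.
λ = h/p = 6.626 × 10⁻³⁴ / 1.804 × 10⁻²⁵ = 3.67 × 10⁻⁹ m = 3670 pm.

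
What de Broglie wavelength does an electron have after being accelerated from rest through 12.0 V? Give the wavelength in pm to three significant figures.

KE = eV = 1.602 × 10⁻¹⁹ × 12.00 = 1.922 × 10⁻¹⁸ J.
p = √(2mKE) = √(2 × 9.109 × 10⁻³¹ × 1.922 × 10⁻¹⁸) = 1.871 × 10⁻²⁴ kg·m/s.
λ = h/p = 6.626 × 10⁻³⁴ / 1.871 × 10⁻²⁴ = 3.54 × 10⁻¹⁰ m = 354 pm.

λ = 354 pm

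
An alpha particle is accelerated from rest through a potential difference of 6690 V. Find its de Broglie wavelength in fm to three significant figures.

KE = 2eV = 2 × 1.602 × 10⁻¹⁹ × 6690 = 2.143 × 10⁻¹⁵ J.
p = √(2mKE) = √(2 × 6.645 × 10⁻²⁷ × 2.143 × 10⁻¹⁵) = 5.337 × 10⁻²¹ kg·m/s.
λ = h/p = 6.626 × 10⁻³⁴ / 5.337 × 10⁻²¹ = 1.24 × 10⁻¹³ m = 124 fm.

λ = 124 fm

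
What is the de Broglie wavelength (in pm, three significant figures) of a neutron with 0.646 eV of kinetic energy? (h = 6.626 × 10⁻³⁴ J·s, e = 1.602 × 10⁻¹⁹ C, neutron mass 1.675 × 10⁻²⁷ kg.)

KE = 0.646 eV = 1.035 × 10⁻¹⁹ J.
p = √(2mKE) = √(2 × 1.675 × 10⁻²⁷ × 1.035 × 10⁻¹⁹) = 1.862 × 10⁻²³ kg·m/s.
λ = h/p = 6.626 × 10⁻³⁴ / 1.862 × 10⁻²³ = 3.56 × 10⁻¹¹ m = 35.6 pm.

λ = 35.6 pm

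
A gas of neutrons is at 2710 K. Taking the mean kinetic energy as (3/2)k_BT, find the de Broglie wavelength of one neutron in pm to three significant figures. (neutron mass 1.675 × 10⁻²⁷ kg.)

λ = 48.3 pm

KE = (3/2)k_BT = 1.5 × 1.381 × 10⁻²³ × 2710 = 5.614 × 10⁻²⁰ J.
p = √(2mKE) = √(2 × 1.675 × 10⁻²⁷ × 5.614 × 10⁻²⁰) = 1.371 × 10⁻²³ kg·m/s.
λ = h/p = 4.83 × 10⁻¹¹ m = 48.3 pm.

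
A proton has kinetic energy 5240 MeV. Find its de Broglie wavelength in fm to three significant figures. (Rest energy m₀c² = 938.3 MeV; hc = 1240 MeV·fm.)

Total energy E = KE + m₀c² = 5240 + 938.3 = 6178.3 MeV.
(pc)² = E² − (m₀c²)² = (6178.3)² − (938.3)² = 3.729 × 10⁷ MeV², so pc = 6107 MeV.
λ = hc/(pc) = 1240 MeV·fm / 6107 MeV = 0.203 fm.

λ = 0.203 fm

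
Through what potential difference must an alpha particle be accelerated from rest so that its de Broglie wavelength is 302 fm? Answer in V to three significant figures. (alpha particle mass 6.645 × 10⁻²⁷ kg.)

p = h/λ = 6.626 × 10⁻³⁴ / 3.020 × 10⁻¹³ = 2.194 × 10⁻²¹ kg·m/s.
KE = p²/(2m) = 3.622 × 10⁻¹⁶ J.
V = KE/2e = 3.622 × 10⁻¹⁶ / (2 × 1.602 × 10⁻¹⁹) = 1130 V.

V = 1130 V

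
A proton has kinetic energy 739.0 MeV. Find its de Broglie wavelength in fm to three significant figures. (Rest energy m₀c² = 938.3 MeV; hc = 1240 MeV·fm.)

Total energy E = KE + m₀c² = 739.0 + 938.3 = 1677.3 MeV.
(pc)² = E² − (m₀c²)² = (1677.3)² − (938.3)² = 1.933 × 10⁶ MeV², so pc = 1390 MeV.
λ = hc/(pc) = 1240 MeV·fm / 1390 MeV = 0.892 fm.

λ = 0.892 fm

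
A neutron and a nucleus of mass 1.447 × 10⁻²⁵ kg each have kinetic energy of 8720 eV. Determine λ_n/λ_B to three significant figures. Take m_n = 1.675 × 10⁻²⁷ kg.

λ_n/λ_B = 9.29

At fixed KE, p = √(2mKE) so λ = h/p ∝ 1/√m.
λ_n/λ_B = √(m_B/m_n) = √(1.447 × 10⁻²⁵/1.675 × 10⁻²⁷) = √(86.39) = 9.29.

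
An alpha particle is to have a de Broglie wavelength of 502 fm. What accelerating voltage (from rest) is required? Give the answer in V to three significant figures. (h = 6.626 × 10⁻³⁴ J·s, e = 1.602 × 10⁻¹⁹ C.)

V = 409 V

p = h/λ = 6.626 × 10⁻³⁴ / 5.020 × 10⁻¹³ = 1.320 × 10⁻²¹ kg·m/s.
KE = p²/(2m) = 1.311 × 10⁻¹⁶ J.
V = KE/2e = 1.311 × 10⁻¹⁶ / (2 × 1.602 × 10⁻¹⁹) = 409 V.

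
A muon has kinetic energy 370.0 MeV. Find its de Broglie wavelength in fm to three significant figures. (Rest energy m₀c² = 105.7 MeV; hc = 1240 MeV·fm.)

λ = 2.67 fm

Total energy E = KE + m₀c² = 370.0 + 105.7 = 475.7 MeV.
(pc)² = E² − (m₀c²)² = (475.7)² − (105.7)² = 2.151 × 10⁵ MeV², so pc = 463.8 MeV.
λ = hc/(pc) = 1240 MeV·fm / 463.8 MeV = 2.67 fm.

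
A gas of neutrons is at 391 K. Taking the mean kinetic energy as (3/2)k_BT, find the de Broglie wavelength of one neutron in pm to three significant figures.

KE = (3/2)k_BT = 1.5 × 1.381 × 10⁻²³ × 391 = 8.100 × 10⁻²¹ J.
p = √(2mKE) = √(2 × 1.675 × 10⁻²⁷ × 8.100 × 10⁻²¹) = 5.209 × 10⁻²⁴ kg·m/s.
λ = h/p = 1.27 × 10⁻¹⁰ m = 127 pm.

λ = 127 pm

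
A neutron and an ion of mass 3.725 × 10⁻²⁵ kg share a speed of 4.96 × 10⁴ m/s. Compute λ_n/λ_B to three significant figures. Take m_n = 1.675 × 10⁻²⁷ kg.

At fixed v, p = mv so λ = h/(mv) ∝ 1/m.
λ_n/λ_B = m_B/m_n = 3.725 × 10⁻²⁵/1.675 × 10⁻²⁷ = 222.

λ_n/λ_B = 222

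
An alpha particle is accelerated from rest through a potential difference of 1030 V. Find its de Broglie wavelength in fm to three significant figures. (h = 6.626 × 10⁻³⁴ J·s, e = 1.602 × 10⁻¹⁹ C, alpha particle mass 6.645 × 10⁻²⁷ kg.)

KE = 2eV = 2 × 1.602 × 10⁻¹⁹ × 1030 = 3.300 × 10⁻¹⁶ J.
p = √(2mKE) = √(2 × 6.645 × 10⁻²⁷ × 3.300 × 10⁻¹⁶) = 2.094 × 10⁻²¹ kg·m/s.
λ = h/p = 6.626 × 10⁻³⁴ / 2.094 × 10⁻²¹ = 3.16 × 10⁻¹³ m = 316 fm.

λ = 316 fm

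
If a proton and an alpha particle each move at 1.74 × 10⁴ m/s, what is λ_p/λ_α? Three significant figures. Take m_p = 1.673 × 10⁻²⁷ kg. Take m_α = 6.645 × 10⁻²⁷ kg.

At fixed v, p = mv so λ = h/(mv) ∝ 1/m.
λ_p/λ_α = m_α/m_p = 6.645 × 10⁻²⁷/1.673 × 10⁻²⁷ = 3.97.

λ_p/λ_α = 3.97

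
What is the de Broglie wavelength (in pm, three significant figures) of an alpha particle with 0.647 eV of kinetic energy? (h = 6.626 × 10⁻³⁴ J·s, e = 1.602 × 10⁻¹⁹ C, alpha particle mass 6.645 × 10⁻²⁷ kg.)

KE = 0.647 eV = 1.036 × 10⁻¹⁹ J.
p = √(2mKE) = √(2 × 6.645 × 10⁻²⁷ × 1.036 × 10⁻¹⁹) = 3.711 × 10⁻²³ kg·m/s.
λ = h/p = 6.626 × 10⁻³⁴ / 3.711 × 10⁻²³ = 1.79 × 10⁻¹¹ m = 17.9 pm.

λ = 17.9 pm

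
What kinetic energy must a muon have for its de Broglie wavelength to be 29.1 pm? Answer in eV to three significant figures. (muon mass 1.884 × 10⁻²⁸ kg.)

p = h/λ = 6.626 × 10⁻³⁴ / 2.910 × 10⁻¹¹ = 2.277 × 10⁻²³ kg·m/s.
KE = p²/(2m) = (2.277 × 10⁻²³)² / (2 × 1.884 × 10⁻²⁸) = 1.376 × 10⁻¹⁸ J = 8.59 eV.

KE = 8.59 eV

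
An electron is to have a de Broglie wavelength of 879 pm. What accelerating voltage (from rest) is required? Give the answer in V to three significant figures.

V = 1.95 V

p = h/λ = 6.626 × 10⁻³⁴ / 8.790 × 10⁻¹⁰ = 7.538 × 10⁻²⁵ kg·m/s.
KE = p²/(2m) = 3.119 × 10⁻¹⁹ J.
V = KE/e = 3.119 × 10⁻¹⁹ / (1.602 × 10⁻¹⁹) = 1.95 V.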